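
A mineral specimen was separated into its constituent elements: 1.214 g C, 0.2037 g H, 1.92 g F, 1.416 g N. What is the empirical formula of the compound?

CH2FN

Moles — C: 1.214 / 12.01 = 0.1011 mol; H: 0.2037 / 1.008 = 0.2021 mol; F: 1.92 / 19.00 = 0.1011 mol; N: 1.416 / 14.01 = 0.1011 mol
Ratios (÷ 0.1011): C 1.000, H 2.000, F 1.000, N 1.000
≈ 1:2:1:1 → CH2FN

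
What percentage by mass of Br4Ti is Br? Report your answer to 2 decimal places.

86.97%

Molar mass = 4(79.90) + 1(47.87) = 367.470 g/mol
Mass of Br per mole = 4 × 79.90 = 319.600 g
% Br = 319.600 / 367.470 × 100 = 86.97%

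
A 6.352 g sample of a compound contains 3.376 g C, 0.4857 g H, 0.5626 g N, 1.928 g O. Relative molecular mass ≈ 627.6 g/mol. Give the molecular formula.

Moles — C: 3.376 / 12.01 = 0.2811 mol; H: 0.4857 / 1.008 = 0.4818 mol; N: 0.5626 / 14.01 = 0.04016 mol; O: 1.928 / 16.00 = 0.1205 mol
Divide by the smallest (0.04016 mol N): C 7.000, H 11.999, N 1.000, O 3.001
≈ 7:12:1:3 → C7H12NO3
Empirical-formula mass = 158.18 g/mol
n = 627.6 / 158.18 = 3.97 ≈ 4
Molecular formula = (C7H12NO3)×4 = C28H48N4O12

C28H48N4O12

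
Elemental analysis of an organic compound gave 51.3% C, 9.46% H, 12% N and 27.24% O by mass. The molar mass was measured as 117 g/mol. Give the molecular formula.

C5H11NO2

Assume 100 g: 51.3 g C, 9.46 g H, 12 g N, 27.24 g O.
Moles — C: 51.3 / 12.01 = 4.271 mol; H: 9.46 / 1.008 = 9.385 mol; N: 12 / 14.01 = 0.8565 mol; O: 27.24 / 16.00 = 1.702 mol
Smallest is N at 0.8565 mol; normalising gives C 4.987, H 10.957, N 1.000, O 1.988
→ C5H11NO2
Empirical-formula mass = 117.15 g/mol
n = 117 / 117.15 = 1.00 ≈ 1
Molecular formula = empirical formula = C5H11NO2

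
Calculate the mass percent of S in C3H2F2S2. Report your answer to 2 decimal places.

45.75%

Molar mass = 3(12.01) + 2(1.008) + 2(19.00) + 2(32.07) = 140.186 g/mol
Mass of S per mole = 2 × 32.07 = 64.140 g
% S = 64.140 / 140.186 × 100 = 45.75%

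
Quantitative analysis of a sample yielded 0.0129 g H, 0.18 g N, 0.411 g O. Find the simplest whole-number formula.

Moles — H: 0.0129 / 1.008 = 0.0128 mol; N: 0.18 / 14.01 = 0.01285 mol; O: 0.411 / 16.00 = 0.02569 mol
Smallest is H at 0.0128 mol; normalising gives H 1.000, N 1.004, O 2.007
Ratio ≈ 1:1:2, so the empirical formula is HNO2

HNO2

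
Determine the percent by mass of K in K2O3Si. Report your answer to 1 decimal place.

Molar mass = 2(39.10) + 3(16.00) + 1(28.09) = 154.290 g/mol
Mass of K per mole = 2 × 39.10 = 78.200 g
% K = 78.200 / 154.290 × 100 = 50.7%

50.7%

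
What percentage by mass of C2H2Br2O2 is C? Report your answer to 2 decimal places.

11.03%

Molar mass = 2(12.01) + 2(1.008) + 2(79.90) + 2(16.00) = 217.836 g/mol
Mass of C per mole = 2 × 12.01 = 24.020 g
% C = 24.020 / 217.836 × 100 = 11.03%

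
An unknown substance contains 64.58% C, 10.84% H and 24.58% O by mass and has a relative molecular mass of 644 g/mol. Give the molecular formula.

Assume 100 g: 64.58 g C, 10.84 g H, 24.58 g O.
n(C) = 64.58/12.01 = 5.377, n(H) = 10.84/1.008 = 10.75, n(O) = 24.58/16.00 = 1.536
Smallest is O at 1.536 mol; normalising gives C 3.500, H 7.000, O 1.000
Scaling by 2: C 7.00, H 14.00, O 2.00 → C7H14O2
Empirical-formula mass = 130.18 g/mol
n = 644 / 130.18 = 4.95 ≈ 5
Molecular formula = (C7H14O2)×5 = C35H70O10

C35H70O10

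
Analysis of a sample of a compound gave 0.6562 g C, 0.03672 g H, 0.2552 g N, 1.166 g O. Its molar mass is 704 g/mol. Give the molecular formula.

C18H12N6O24

Moles — C: 0.6562 / 12.01 = 0.05464 mol; H: 0.03672 / 1.008 = 0.03643 mol; N: 0.2552 / 14.01 = 0.01822 mol; O: 1.166 / 16.00 = 0.07287 mol
Divide by the smallest (0.01822 mol N): C 3.000, H 2.000, N 1.000, O 4.001
Ratio ≈ 3:2:1:4, so the empirical formula is C3H2NO4
Empirical-formula mass = 116.06 g/mol
n = 704 / 116.06 = 6.07 ≈ 6
Molecular formula = (C3H2NO4)×6 = C18H12N6O24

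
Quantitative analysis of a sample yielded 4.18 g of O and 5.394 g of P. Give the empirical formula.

O3P2

n(O) = 4.18/16.00 = 0.2612, n(P) = 5.394/30.97 = 0.1742
Divide by the smallest (0.1742 mol P): O 1.500, P 1.000
Multiply by 2: O 3.00, P 2.00 → O3P2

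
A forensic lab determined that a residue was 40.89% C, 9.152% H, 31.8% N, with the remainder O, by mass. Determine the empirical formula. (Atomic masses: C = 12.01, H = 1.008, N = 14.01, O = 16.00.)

Assume 100 g: 40.89 g C, 9.152 g H, 31.8 g N, 18.158 g O.
Moles — C: 40.89 / 12.01 = 3.405 mol; H: 9.152 / 1.008 = 9.079 mol; N: 31.8 / 14.01 = 2.27 mol; O: 18.158 / 16.00 = 1.135 mol
Divide by the smallest (1.135 mol O): C 3.000, H 8.000, N 2.000, O 1.000
Ratio ≈ 3:8:2:1, so the empirical formula is C3H8N2O

C3H8N2O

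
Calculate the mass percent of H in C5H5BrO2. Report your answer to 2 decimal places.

2.85%

Molar mass = 5(12.01) + 5(1.008) + 1(79.90) + 2(16.00) = 176.990 g/mol
Mass of H per mole = 5 × 1.008 = 5.040 g
% H = 5.040 / 176.990 × 100 = 2.85%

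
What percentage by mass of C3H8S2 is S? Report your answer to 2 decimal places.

59.26%

Molar mass = 3(12.01) + 8(1.008) + 2(32.07) = 108.234 g/mol
Mass of S per mole = 2 × 32.07 = 64.140 g
% S = 64.140 / 108.234 × 100 = 59.26%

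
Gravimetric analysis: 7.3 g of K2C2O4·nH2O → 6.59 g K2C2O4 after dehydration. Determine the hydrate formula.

Mass of water lost = 7.3 − 6.59 = 0.71 g → 0.71 / 18.02 = 0.0394 mol H2O
Molar mass of K2C2O4 = 166.22 g/mol → mol K2C2O4 = 6.59 / 166.22 = 0.03965
n = 0.0394 / 0.03965 = 0.99 ≈ 1 → K2C2O4·H2O

K2C2O4·H2O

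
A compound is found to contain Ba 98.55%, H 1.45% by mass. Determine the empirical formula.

Assume 100 g: 98.55 g Ba, 1.45 g H.
n(Ba) = 98.55/137.33 = 0.7176, n(H) = 1.45/1.008 = 1.438
Divide by the smallest (0.7176 mol Ba): Ba 1.000, H 2.005
→ BaH2

BaH2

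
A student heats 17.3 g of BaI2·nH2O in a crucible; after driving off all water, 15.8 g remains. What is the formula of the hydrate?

BaI2·2H2O

Mass of water lost = 17.3 − 15.8 = 1.5 g → 1.5 / 18.02 = 0.08324 mol H2O
Molar mass of BaI2 = 391.13 g/mol → mol BaI2 = 15.8 / 391.13 = 0.0404
n = 0.08324 / 0.0404 = 2.06 ≈ 2 → BaI2·2H2O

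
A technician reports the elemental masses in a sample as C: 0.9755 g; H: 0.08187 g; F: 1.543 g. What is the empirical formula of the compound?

C: 0.9755 g ÷ 12.01 g/mol = 0.08122 mol
H: 0.08187 g ÷ 1.008 g/mol = 0.08122 mol
F: 1.543 g ÷ 19.00 g/mol = 0.08121 mol
Smallest is F at 0.08121 mol; normalising gives C 1.000, H 1.000, F 1.000
Ratio ≈ 1:1:1, so the empirical formula is CHF

CHF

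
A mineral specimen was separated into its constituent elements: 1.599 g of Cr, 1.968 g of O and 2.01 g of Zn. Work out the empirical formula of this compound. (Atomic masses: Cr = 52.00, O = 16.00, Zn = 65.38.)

Cr: 1.599 g ÷ 52.00 g/mol = 0.03075 mol
O: 1.968 g ÷ 16.00 g/mol = 0.123 mol
Zn: 2.01 g ÷ 65.38 g/mol = 0.03074 mol
Smallest is Zn at 0.03074 mol; normalising gives Cr 1.000, O 4.001, Zn 1.000
→ CrO4Zn

CrO4Zn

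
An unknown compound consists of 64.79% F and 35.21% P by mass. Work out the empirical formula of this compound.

F3P

Assume 100 g: 64.79 g F, 35.21 g P.
Moles — F: 64.79 / 19.00 = 3.41 mol; P: 35.21 / 30.97 = 1.137 mol
Divide by the smallest (1.137 mol P): F 2.999, P 1.000
Ratio ≈ 3:1, so the empirical formula is F3P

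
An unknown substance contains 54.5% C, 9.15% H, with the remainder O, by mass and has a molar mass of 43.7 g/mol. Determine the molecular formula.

C2H4O

Assume 100 g: 54.5 g C, 9.15 g H, 36.35 g O.
C: 54.5 g ÷ 12.01 g/mol = 4.538 mol
H: 9.15 g ÷ 1.008 g/mol = 9.077 mol
O: 36.35 g ÷ 16.00 g/mol = 2.272 mol
Ratios (÷ 2.272): C 1.997, H 3.996, O 1.000
Ratio ≈ 2:4:1, so the empirical formula is C2H4O
Empirical-formula mass = 44.05 g/mol
n = 43.7 / 44.05 = 0.99 ≈ 1
Molecular formula = empirical formula = C2H4O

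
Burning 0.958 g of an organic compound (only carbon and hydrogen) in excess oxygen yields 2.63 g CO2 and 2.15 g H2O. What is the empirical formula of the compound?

CH4

mol C = 2.63 / 44.01 = 0.05976; mass C = 0.05976 × 12.01 = 0.7177 g
mol H = 2 × (2.15 / 18.02) = 0.2386; mass H = 0.2386 × 1.008 = 0.2405 g
Smallest is C at 0.05976 mol; normalising gives C 1.000, H 3.993
≈ 1:4 → CH4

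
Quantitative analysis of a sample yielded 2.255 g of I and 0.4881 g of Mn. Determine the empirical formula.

I2Mn

I: 2.255 g ÷ 126.90 g/mol = 0.01777 mol
Mn: 0.4881 g ÷ 54.94 g/mol = 0.008884 mol
Divide by the smallest (0.008884 mol Mn): I 2.000, Mn 1.000
≈ 2:1 → I2Mn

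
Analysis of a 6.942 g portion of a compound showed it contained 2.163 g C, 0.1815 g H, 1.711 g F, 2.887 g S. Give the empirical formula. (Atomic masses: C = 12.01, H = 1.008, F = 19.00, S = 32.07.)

n(C) = 2.163/12.01 = 0.1801, n(H) = 0.1815/1.008 = 0.1801, n(F) = 1.711/19.00 = 0.09005, n(S) = 2.887/32.07 = 0.09002
Ratios (÷ 0.09002): C 2.001, H 2.000, F 1.000, S 1.000
→ C2H2FS

C2H2FS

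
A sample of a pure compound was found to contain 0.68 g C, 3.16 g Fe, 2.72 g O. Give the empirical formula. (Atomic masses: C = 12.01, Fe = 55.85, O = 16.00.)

CFeO3

n(C) = 0.68/12.01 = 0.05662, n(Fe) = 3.16/55.85 = 0.05658, n(O) = 2.72/16.00 = 0.17
Ratios (÷ 0.05658): C 1.001, Fe 1.000, O 3.005
Ratio ≈ 1:1:3, so the empirical formula is CFeO3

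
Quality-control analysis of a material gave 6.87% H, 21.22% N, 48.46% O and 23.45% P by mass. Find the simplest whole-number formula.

Assume 100 g: 6.87 g H, 21.22 g N, 48.46 g O, 23.45 g P.
Moles — H: 6.87 / 1.008 = 6.815 mol; N: 21.22 / 14.01 = 1.515 mol; O: 48.46 / 16.00 = 3.029 mol; P: 23.45 / 30.97 = 0.7572 mol
Divide by the smallest (0.7572 mol P): H 9.001, N 2.000, O 4.000, P 1.000
→ H9N2O4P

H9N2O4P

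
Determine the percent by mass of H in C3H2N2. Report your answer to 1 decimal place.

3.1%

Molar mass = 3(12.01) + 2(1.008) + 2(14.01) = 66.066 g/mol
Mass of H per mole = 2 × 1.008 = 2.016 g
% H = 2.016 / 66.066 × 100 = 3.1%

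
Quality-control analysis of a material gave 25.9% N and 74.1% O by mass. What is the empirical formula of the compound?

N2O5

Assume 100 g: 25.9 g N, 74.1 g O.
Moles — N: 25.9 / 14.01 = 1.849 mol; O: 74.1 / 16.00 = 4.631 mol
Smallest is N at 1.849 mol; normalising gives N 1.000, O 2.505
Multiply by 2: N 2.00, O 5.01 → N2O5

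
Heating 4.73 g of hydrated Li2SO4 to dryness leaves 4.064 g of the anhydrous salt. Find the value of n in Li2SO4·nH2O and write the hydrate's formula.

Li2SO4·H2O

Mass of water lost = 4.73 − 4.064 = 0.666 g → 0.666 / 18.02 = 0.03696 mol H2O
Molar mass of Li2SO4 = 109.95 g/mol → mol Li2SO4 = 4.064 / 109.95 = 0.03696
n = 0.03696 / 0.03696 = 1.00 ≈ 1 → Li2SO4·H2O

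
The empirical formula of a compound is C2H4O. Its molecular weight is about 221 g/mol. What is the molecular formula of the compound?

C10H20O5

Empirical-formula mass = 44.05 g/mol
n = 221 / 44.05 = 5.02 ≈ 5
Molecular formula = (C2H4O)5 = C10H20O5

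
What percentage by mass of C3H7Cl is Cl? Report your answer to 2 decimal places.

Molar mass = 3(12.01) + 7(1.008) + 1(35.45) = 78.536 g/mol
Mass of Cl per mole = 1 × 35.45 = 35.450 g
% Cl = 35.450 / 78.536 × 100 = 45.14%

45.14%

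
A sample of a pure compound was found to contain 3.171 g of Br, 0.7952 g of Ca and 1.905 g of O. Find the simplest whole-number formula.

Br2CaO6

Moles — Br: 3.171 / 79.90 = 0.03969 mol; Ca: 0.7952 / 40.08 = 0.01984 mol; O: 1.905 / 16.00 = 0.1191 mol
Ratios (÷ 0.01984): Br 2.000, Ca 1.000, O 6.001
≈ 2:1:6 → Br2CaO6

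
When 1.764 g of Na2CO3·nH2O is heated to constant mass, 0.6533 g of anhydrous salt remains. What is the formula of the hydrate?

Mass of water lost = 1.764 − 0.6533 = 1.111 g → 1.111 / 18.02 = 0.06164 mol H2O
Molar mass of Na2CO3 = 105.99 g/mol → mol Na2CO3 = 0.6533 / 105.99 = 0.006164
n = 0.06164 / 0.006164 = 10.00 ≈ 10 → Na2CO3·10H2O

Na2CO3·10H2O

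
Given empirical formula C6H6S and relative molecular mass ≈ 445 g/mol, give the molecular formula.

C24H24S4

Empirical-formula mass = 110.18 g/mol
n = 445 / 110.18 = 4.04 ≈ 4
Molecular formula = (C6H6S)4 = C24H24S4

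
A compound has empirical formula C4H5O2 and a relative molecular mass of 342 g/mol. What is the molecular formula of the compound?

C16H20O8

Empirical-formula mass = 85.08 g/mol
n = 342 / 85.08 = 4.02 ≈ 4
Molecular formula = (C4H5O2)4 = C16H20O8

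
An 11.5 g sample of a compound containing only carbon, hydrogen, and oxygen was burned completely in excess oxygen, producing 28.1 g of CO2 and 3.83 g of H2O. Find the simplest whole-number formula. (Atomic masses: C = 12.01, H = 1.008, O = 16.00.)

mol C = 28.1 / 44.01 = 0.6385; mass C = 0.6385 × 12.01 = 7.668 g
mol H = 2 × (3.83 / 18.02) = 0.4251; mass H = 0.4251 × 1.008 = 0.4285 g
mass O = 11.5 − (8.097) = 3.403 g → mol O = 0.2127
Ratios (÷ 0.2127): C 3.002, H 1.998, O 1.000
≈ 3:2:1 → C3H2O

C3H2O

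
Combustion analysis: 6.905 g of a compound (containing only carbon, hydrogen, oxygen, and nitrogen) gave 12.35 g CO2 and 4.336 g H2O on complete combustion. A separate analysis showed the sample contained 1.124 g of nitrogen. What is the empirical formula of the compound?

C7H12N2O3

mol C = 12.35 / 44.01 = 0.2806; mass C = 0.2806 × 12.01 = 3.370 g
mol H = 2 × (4.336 / 18.02) = 0.4812; mass H = 0.4812 × 1.008 = 0.4851 g
mol N = 1.124 / 14.01 = 0.08023
mass O = 6.905 − (4.979) = 1.926 g → mol O = 0.1204
Ratios (÷ 0.08023): C 3.498, H 5.998, N 1.000, O 1.500
Scaling by 2: C 7.00, H 12.00, N 2.00, O 3.00 → C7H12N2O3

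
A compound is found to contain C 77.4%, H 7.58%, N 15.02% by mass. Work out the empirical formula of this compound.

Assume 100 g: 77.4 g C, 7.58 g H, 15.02 g N.
n(C) = 77.4/12.01 = 6.445, n(H) = 7.58/1.008 = 7.52, n(N) = 15.02/14.01 = 1.072
Divide by the smallest (1.072 mol N): C 6.011, H 7.014, N 1.000
≈ 6:7:1 → C6H7N

C6H7N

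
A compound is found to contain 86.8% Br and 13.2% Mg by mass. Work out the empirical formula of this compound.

Assume 100 g: 86.8 g Br, 13.2 g Mg.
Moles — Br: 86.8 / 79.90 = 1.086 mol; Mg: 13.2 / 24.31 = 0.543 mol
Smallest is Mg at 0.543 mol; normalising gives Br 2.001, Mg 1.000
→ Br2Mg

Br2Mg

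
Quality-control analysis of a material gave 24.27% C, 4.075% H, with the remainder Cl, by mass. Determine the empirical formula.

Assume 100 g: 24.27 g C, 4.075 g H, 71.655 g Cl.
n(C) = 24.27/12.01 = 2.021, n(H) = 4.075/1.008 = 4.043, n(Cl) = 71.655/35.45 = 2.021
Divide by the smallest (2.021 mol C): C 1.000, H 2.001, Cl 1.000
→ CH2Cl

CH2Cl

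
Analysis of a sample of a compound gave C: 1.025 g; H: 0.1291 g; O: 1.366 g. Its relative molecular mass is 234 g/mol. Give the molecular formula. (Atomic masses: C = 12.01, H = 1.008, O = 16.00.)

C: 1.025 g ÷ 12.01 g/mol = 0.08535 mol
H: 0.1291 g ÷ 1.008 g/mol = 0.1281 mol
O: 1.366 g ÷ 16.00 g/mol = 0.08538 mol
Ratios (÷ 0.08535): C 1.000, H 1.501, O 1.000
Scaling by 2: C 2.00, H 3.00, O 2.00 → C2H3O2
Empirical-formula mass = 59.04 g/mol
n = 234 / 59.04 = 3.96 ≈ 4
Molecular formula = (C2H3O2)×4 = C8H12O8

C8H12O8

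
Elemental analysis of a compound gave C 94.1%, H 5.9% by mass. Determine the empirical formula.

C4H3

Assume 100 g: 94.1 g C, 5.9 g H.
n(C) = 94.1/12.01 = 7.835, n(H) = 5.9/1.008 = 5.853
Divide by the smallest (5.853 mol H): C 1.339, H 1.000
Scaling by 3: C 4.02, H 3.00 → C4H3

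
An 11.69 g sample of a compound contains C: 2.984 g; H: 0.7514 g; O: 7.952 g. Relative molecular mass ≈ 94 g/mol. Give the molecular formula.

C2H6O4

C: 2.984 g ÷ 12.01 g/mol = 0.2485 mol
H: 0.7514 g ÷ 1.008 g/mol = 0.7454 mol
O: 7.952 g ÷ 16.00 g/mol = 0.497 mol
Smallest is C at 0.2485 mol; normalising gives C 1.000, H 3.000, O 2.000
≈ 1:3:2 → CH3O2
Empirical-formula mass = 47.03 g/mol
n = 94 / 47.03 = 2.00 ≈ 2
Molecular formula = (CH3O2)×2 = C2H6O4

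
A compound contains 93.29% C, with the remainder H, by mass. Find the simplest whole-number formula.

C7H6

Assume 100 g: 93.29 g C, 6.71 g H.
n(C) = 93.29/12.01 = 7.768, n(H) = 6.71/1.008 = 6.657
Divide by the smallest (6.657 mol H): C 1.167, H 1.000
Scaling by 6: C 7.00, H 6.00 → C7H6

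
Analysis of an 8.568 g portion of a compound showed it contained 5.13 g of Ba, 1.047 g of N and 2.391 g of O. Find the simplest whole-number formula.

Ba: 5.13 g ÷ 137.33 g/mol = 0.03736 mol
N: 1.047 g ÷ 14.01 g/mol = 0.07473 mol
O: 2.391 g ÷ 16.00 g/mol = 0.1494 mol
Smallest is Ba at 0.03736 mol; normalising gives Ba 1.000, N 2.001, O 4.000
→ BaN2O4

BaN2O4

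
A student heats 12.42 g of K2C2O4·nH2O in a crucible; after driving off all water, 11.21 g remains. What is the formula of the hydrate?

Mass of water lost = 12.42 − 11.21 = 1.21 g → 1.21 / 18.02 = 0.06715 mol H2O
Molar mass of K2C2O4 = 166.22 g/mol → mol K2C2O4 = 11.21 / 166.22 = 0.06744
n = 0.06715 / 0.06744 = 1.00 ≈ 1 → K2C2O4·H2O

K2C2O4·H2O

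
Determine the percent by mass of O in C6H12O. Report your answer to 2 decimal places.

Molar mass = 6(12.01) + 12(1.008) + 1(16.00) = 100.156 g/mol
Mass of O per mole = 1 × 16.00 = 16.000 g
% O = 16.000 / 100.156 × 100 = 15.98%

15.98%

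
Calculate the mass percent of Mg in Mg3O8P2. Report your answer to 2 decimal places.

Molar mass = 3(24.31) + 8(16.00) + 2(30.97) = 262.870 g/mol
Mass of Mg per mole = 3 × 24.31 = 72.930 g
% Mg = 72.930 / 262.870 × 100 = 27.74%

27.74%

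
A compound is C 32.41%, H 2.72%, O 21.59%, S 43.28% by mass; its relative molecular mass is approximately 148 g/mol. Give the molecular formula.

Assume 100 g: 32.41 g C, 2.72 g H, 21.59 g O, 43.28 g S.
C: 32.41 g ÷ 12.01 g/mol = 2.699 mol
H: 2.72 g ÷ 1.008 g/mol = 2.698 mol
O: 21.59 g ÷ 16.00 g/mol = 1.349 mol
S: 43.28 g ÷ 32.07 g/mol = 1.35 mol
Ratios (÷ 1.349): C 2.000, H 2.000, O 1.000, S 1.000
Ratio ≈ 2:2:1:1, so the empirical formula is C2H2OS
Empirical-formula mass = 74.11 g/mol
n = 148 / 74.11 = 2.00 ≈ 2
Molecular formula = (C2H2OS)×2 = C4H4O2S2

C4H4O2S2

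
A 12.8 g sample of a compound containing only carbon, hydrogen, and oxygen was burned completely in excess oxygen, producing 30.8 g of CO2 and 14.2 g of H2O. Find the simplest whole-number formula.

mol C = 30.8 / 44.01 = 0.6998; mass C = 0.6998 × 12.01 = 8.405 g
mol H = 2 × (14.2 / 18.02) = 1.576; mass H = 1.576 × 1.008 = 1.589 g
mass O = 12.8 − (9.994) = 2.806 g → mol O = 0.1754
Smallest is O at 0.1754 mol; normalising gives C 3.990, H 8.986, O 1.000
Ratio ≈ 4:9:1, so the empirical formula is C4H9O

C4H9O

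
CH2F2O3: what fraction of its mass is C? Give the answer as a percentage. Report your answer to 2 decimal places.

12.01%

Molar mass = 1(12.01) + 2(1.008) + 2(19.00) + 3(16.00) = 100.026 g/mol
Mass of C per mole = 1 × 12.01 = 12.010 g
% C = 12.010 / 100.026 × 100 = 12.01%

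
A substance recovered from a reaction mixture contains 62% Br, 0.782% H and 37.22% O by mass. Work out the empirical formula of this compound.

Assume 100 g: 62 g Br, 0.782 g H, 37.22 g O.
Moles — Br: 62 / 79.90 = 0.776 mol; H: 0.782 / 1.008 = 0.7758 mol; O: 37.22 / 16.00 = 2.326 mol
Ratios (÷ 0.7758): Br 1.000, H 1.000, O 2.999
Ratio ≈ 1:1:3, so the empirical formula is BrHO3

BrHO3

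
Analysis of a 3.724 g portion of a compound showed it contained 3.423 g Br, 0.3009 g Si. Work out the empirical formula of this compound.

Br: 3.423 g ÷ 79.90 g/mol = 0.04284 mol
Si: 0.3009 g ÷ 28.09 g/mol = 0.01071 mol
Smallest is Si at 0.01071 mol; normalising gives Br 3.999, Si 1.000
Ratio ≈ 4:1, so the empirical formula is Br4Si

Br4Si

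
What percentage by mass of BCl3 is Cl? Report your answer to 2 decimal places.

90.77%

Molar mass = 1(10.81) + 3(35.45) = 117.160 g/mol
Mass of Cl per mole = 3 × 35.45 = 106.350 g
% Cl = 106.350 / 117.160 × 100 = 90.77%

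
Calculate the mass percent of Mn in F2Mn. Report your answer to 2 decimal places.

59.11%

Molar mass = 2(19.00) + 1(54.94) = 92.940 g/mol
Mass of Mn per mole = 1 × 54.94 = 54.940 g
% Mn = 54.940 / 92.940 × 100 = 59.11%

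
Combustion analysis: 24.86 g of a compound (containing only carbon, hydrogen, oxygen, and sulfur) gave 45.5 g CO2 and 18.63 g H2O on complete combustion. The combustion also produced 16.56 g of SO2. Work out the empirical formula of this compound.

mol C = 45.5 / 44.01 = 1.034; mass C = 1.034 × 12.01 = 12.42 g
mol H = 2 × (18.63 / 18.02) = 2.068; mass H = 2.068 × 1.008 = 2.084 g
mol S = 16.56 / 64.07 = 0.2585; mass S = 8.289 g
mass O = 24.86 − (22.79) = 2.070 g → mol O = 0.1294
Smallest is O at 0.1294 mol; normalising gives C 7.991, H 15.981, O 1.000, S 1.998
Ratio ≈ 8:16:1:2, so the empirical formula is C8H16OS2

C8H16OS2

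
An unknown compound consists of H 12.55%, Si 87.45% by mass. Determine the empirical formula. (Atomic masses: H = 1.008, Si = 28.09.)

Assume 100 g: 12.55 g H, 87.45 g Si.
H: 12.55 g ÷ 1.008 g/mol = 12.45 mol
Si: 87.45 g ÷ 28.09 g/mol = 3.113 mol
Divide by the smallest (3.113 mol Si): H 3.999, Si 1.000
Ratio ≈ 4:1, so the empirical formula is H4Si

H4Si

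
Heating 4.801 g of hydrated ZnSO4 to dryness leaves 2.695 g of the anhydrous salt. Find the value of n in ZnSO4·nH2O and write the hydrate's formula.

Mass of water lost = 4.801 − 2.695 = 2.106 g → 2.106 / 18.02 = 0.1169 mol H2O
Molar mass of ZnSO4 = 161.45 g/mol → mol ZnSO4 = 2.695 / 161.45 = 0.01669
n = 0.1169 / 0.01669 = 7.00 ≈ 7 → ZnSO4·7H2O

ZnSO4·7H2O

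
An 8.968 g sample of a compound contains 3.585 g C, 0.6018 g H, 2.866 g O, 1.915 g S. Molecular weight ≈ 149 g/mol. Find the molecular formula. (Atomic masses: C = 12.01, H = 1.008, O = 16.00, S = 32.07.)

C5H10O3S

C: 3.585 g ÷ 12.01 g/mol = 0.2985 mol
H: 0.6018 g ÷ 1.008 g/mol = 0.597 mol
O: 2.866 g ÷ 16.00 g/mol = 0.1791 mol
S: 1.915 g ÷ 32.07 g/mol = 0.05971 mol
Smallest is S at 0.05971 mol; normalising gives C 4.999, H 9.998, O 3.000, S 1.000
→ C5H10O3S
Empirical-formula mass = 150.20 g/mol
n = 149 / 150.20 = 0.99 ≈ 1
Molecular formula = empirical formula = C5H10O3S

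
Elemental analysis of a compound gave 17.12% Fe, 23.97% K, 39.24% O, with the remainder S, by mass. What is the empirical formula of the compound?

Assume 100 g: 17.12 g Fe, 23.97 g K, 39.24 g O, 19.67 g S.
Fe: 17.12 g ÷ 55.85 g/mol = 0.3065 mol
K: 23.97 g ÷ 39.10 g/mol = 0.613 mol
O: 39.24 g ÷ 16.00 g/mol = 2.453 mol
S: 19.67 g ÷ 32.07 g/mol = 0.6133 mol
Divide by the smallest (0.3065 mol Fe): Fe 1.000, K 2.000, O 8.001, S 2.001
≈ 1:2:8:2 → FeK2O8S2

FeK2O8S2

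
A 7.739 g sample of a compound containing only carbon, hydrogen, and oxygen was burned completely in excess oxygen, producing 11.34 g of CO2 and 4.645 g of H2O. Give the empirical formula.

CH2O

mol C = 11.34 / 44.01 = 0.2577; mass C = 0.2577 × 12.01 = 3.095 g
mol H = 2 × (4.645 / 18.02) = 0.5155; mass H = 0.5155 × 1.008 = 0.5197 g
mass O = 7.739 − (3.614) = 4.125 g → mol O = 0.2578
Divide by the smallest (0.2577 mol C): C 1.000, H 2.001, O 1.000
Ratio ≈ 1:2:1, so the empirical formula is CH2O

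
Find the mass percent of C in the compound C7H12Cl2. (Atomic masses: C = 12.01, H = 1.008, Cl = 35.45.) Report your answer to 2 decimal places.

50.32%

Molar mass = 7(12.01) + 12(1.008) + 2(35.45) = 167.066 g/mol
Mass of C per mole = 7 × 12.01 = 84.070 g
% C = 84.070 / 167.066 × 100 = 50.32%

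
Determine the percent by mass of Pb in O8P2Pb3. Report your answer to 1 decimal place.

76.6%

Molar mass = 8(16.00) + 2(30.97) + 3(207.2) = 811.540 g/mol
Mass of Pb per mole = 3 × 207.2 = 621.600 g
% Pb = 621.600 / 811.540 × 100 = 76.6%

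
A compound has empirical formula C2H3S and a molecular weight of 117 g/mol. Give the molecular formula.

Empirical-formula mass = 59.11 g/mol
n = 117 / 59.11 = 1.98 ≈ 2
Molecular formula = (C2H3S)2 = C4H6S2

C4H6S2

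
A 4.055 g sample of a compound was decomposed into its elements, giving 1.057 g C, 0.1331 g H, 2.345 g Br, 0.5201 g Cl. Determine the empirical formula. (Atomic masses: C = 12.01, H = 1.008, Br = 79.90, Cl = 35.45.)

n(C) = 1.057/12.01 = 0.08801, n(H) = 0.1331/1.008 = 0.132, n(Br) = 2.345/79.90 = 0.02935, n(Cl) = 0.5201/35.45 = 0.01467
Ratios (÷ 0.01467): C 5.999, H 9.000, Br 2.000, Cl 1.000
→ C6H9Br2Cl

C6H9Br2Cl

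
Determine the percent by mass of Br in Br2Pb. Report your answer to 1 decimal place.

Molar mass = 2(79.90) + 1(207.2) = 367.000 g/mol
Mass of Br per mole = 2 × 79.90 = 159.800 g
% Br = 159.800 / 367.000 × 100 = 43.5%

43.5%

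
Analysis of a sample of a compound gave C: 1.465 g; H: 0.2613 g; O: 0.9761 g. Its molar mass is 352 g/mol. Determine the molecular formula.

C16H34O8

C: 1.465 g ÷ 12.01 g/mol = 0.122 mol
H: 0.2613 g ÷ 1.008 g/mol = 0.2592 mol
O: 0.9761 g ÷ 16.00 g/mol = 0.06101 mol
Smallest is O at 0.06101 mol; normalising gives C 1.999, H 4.249, O 1.000
Multiply by 4: C 8.00, H 17.00, O 4.00 → C8H17O4
Empirical-formula mass = 177.22 g/mol
n = 352 / 177.22 = 1.99 ≈ 2
Molecular formula = (C8H17O4)×2 = C16H34O8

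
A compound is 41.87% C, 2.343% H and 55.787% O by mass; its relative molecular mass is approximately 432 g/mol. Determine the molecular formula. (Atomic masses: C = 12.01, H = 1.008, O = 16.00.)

C15H10O15

Assume 100 g: 41.87 g C, 2.343 g H, 55.787 g O.
C: 41.87 g ÷ 12.01 g/mol = 3.486 mol
H: 2.343 g ÷ 1.008 g/mol = 2.324 mol
O: 55.787 g ÷ 16.00 g/mol = 3.487 mol
Ratios (÷ 2.324): C 1.500, H 1.000, O 1.500
Multiply by 2: C 3.00, H 2.00, O 3.00 → C3H2O3
Empirical-formula mass = 86.05 g/mol
n = 432 / 86.05 = 5.02 ≈ 5
Molecular formula = (C3H2O3)×5 = C15H10O15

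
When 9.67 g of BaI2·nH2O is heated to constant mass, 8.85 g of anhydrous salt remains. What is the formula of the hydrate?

BaI2·2H2O

Mass of water lost = 9.67 − 8.85 = 0.82 g → 0.82 / 18.02 = 0.0455 mol H2O
Molar mass of BaI2 = 391.13 g/mol → mol BaI2 = 8.85 / 391.13 = 0.02263
n = 0.0455 / 0.02263 = 2.01 ≈ 2 → BaI2·2H2O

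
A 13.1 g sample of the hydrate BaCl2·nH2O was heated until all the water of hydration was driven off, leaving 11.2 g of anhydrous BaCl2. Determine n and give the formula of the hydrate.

Mass of water lost = 13.1 − 11.2 = 1.9 g → 1.9 / 18.02 = 0.1054 mol H2O
Molar mass of BaCl2 = 208.23 g/mol → mol BaCl2 = 11.2 / 208.23 = 0.05379
n = 0.1054 / 0.05379 = 1.96 ≈ 2 → BaCl2·2H2O

BaCl2·2H2O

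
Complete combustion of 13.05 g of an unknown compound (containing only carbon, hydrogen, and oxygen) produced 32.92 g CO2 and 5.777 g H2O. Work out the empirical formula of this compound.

C7H6O2

mol C = 32.92 / 44.01 = 0.7480; mass C = 0.7480 × 12.01 = 8.984 g
mol H = 2 × (5.777 / 18.02) = 0.6412; mass H = 0.6412 × 1.008 = 0.6463 g
mass O = 13.05 − (9.630) = 3.420 g → mol O = 0.2138
Ratios (÷ 0.2138): C 3.499, H 3.000, O 1.000
Scaling by 2: C 7.00, H 6.00, O 2.00 → C7H6O2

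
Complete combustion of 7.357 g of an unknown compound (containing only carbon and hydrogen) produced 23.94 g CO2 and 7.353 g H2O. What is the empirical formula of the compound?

mol C = 23.94 / 44.01 = 0.5440; mass C = 0.5440 × 12.01 = 6.533 g
mol H = 2 × (7.353 / 18.02) = 0.8161; mass H = 0.8161 × 1.008 = 0.8226 g
Smallest is C at 0.544 mol; normalising gives C 1.000, H 1.500
Multiply by 2: C 2.00, H 3.00 → C2H3

C2H3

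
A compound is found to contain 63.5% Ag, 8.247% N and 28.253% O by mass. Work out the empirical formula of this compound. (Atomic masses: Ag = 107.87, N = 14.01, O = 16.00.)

AgNO3

Assume 100 g: 63.5 g Ag, 8.247 g N, 28.253 g O.
n(Ag) = 63.5/107.87 = 0.5887, n(N) = 8.247/14.01 = 0.5887, n(O) = 28.253/16.00 = 1.766
Divide by the smallest (0.5887 mol N): Ag 1.000, N 1.000, O 3.000
Ratio ≈ 1:1:3, so the empirical formula is AgNO3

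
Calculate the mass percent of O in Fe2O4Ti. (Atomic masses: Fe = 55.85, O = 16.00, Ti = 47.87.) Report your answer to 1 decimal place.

Molar mass = 2(55.85) + 4(16.00) + 1(47.87) = 223.570 g/mol
Mass of O per mole = 4 × 16.00 = 64.000 g
% O = 64.000 / 223.570 × 100 = 28.6%

28.6%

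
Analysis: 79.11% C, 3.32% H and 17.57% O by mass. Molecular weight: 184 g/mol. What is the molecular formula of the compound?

Assume 100 g: 79.11 g C, 3.32 g H, 17.57 g O.
C: 79.11 g ÷ 12.01 g/mol = 6.587 mol
H: 3.32 g ÷ 1.008 g/mol = 3.294 mol
O: 17.57 g ÷ 16.00 g/mol = 1.098 mol
Divide by the smallest (1.098 mol O): C 5.998, H 2.999, O 1.000
→ C6H3O
Empirical-formula mass = 91.08 g/mol
n = 184 / 91.08 = 2.02 ≈ 2
Molecular formula = (C6H3O)×2 = C12H6O2

C12H6O2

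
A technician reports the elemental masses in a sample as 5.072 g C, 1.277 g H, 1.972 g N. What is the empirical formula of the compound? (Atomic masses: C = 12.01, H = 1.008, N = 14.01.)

Moles — C: 5.072 / 12.01 = 0.4223 mol; H: 1.277 / 1.008 = 1.267 mol; N: 1.972 / 14.01 = 0.1408 mol
Ratios (÷ 0.1408): C 3.000, H 9.000, N 1.000
≈ 3:9:1 → C3H9N

C3H9N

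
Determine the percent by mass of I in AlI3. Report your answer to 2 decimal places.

Molar mass = 1(26.98) + 3(126.90) = 407.680 g/mol
Mass of I per mole = 3 × 126.90 = 380.700 g
% I = 380.700 / 407.680 × 100 = 93.38%

93.38%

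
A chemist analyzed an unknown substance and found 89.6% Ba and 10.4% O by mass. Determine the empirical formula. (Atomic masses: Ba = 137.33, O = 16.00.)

Assume 100 g: 89.6 g Ba, 10.4 g O.
Ba: 89.6 g ÷ 137.33 g/mol = 0.6524 mol
O: 10.4 g ÷ 16.00 g/mol = 0.65 mol
Smallest is O at 0.65 mol; normalising gives Ba 1.004, O 1.000
→ BaO

BaO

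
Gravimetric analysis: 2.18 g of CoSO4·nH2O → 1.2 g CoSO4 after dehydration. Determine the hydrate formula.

Mass of water lost = 2.18 − 1.2 = 0.98 g → 0.98 / 18.02 = 0.05438 mol H2O
Molar mass of CoSO4 = 155.00 g/mol → mol CoSO4 = 1.2 / 155.00 = 0.007742
n = 0.05438 / 0.007742 = 7.02 ≈ 7 → CoSO4·7H2O

CoSO4·7H2O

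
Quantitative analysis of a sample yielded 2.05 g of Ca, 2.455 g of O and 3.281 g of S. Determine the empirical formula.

Moles — Ca: 2.05 / 40.08 = 0.05115 mol; O: 2.455 / 16.00 = 0.1534 mol; S: 3.281 / 32.07 = 0.1023 mol
Divide by the smallest (0.05115 mol Ca): Ca 1.000, O 3.000, S 2.000
≈ 1:3:2 → CaO3S2

CaO3S2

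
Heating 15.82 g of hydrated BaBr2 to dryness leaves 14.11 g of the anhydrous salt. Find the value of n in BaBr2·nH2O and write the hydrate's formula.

BaBr2·2H2O

Mass of water lost = 15.82 − 14.11 = 1.71 g → 1.71 / 18.02 = 0.09489 mol H2O
Molar mass of BaBr2 = 297.13 g/mol → mol BaBr2 = 14.11 / 297.13 = 0.04749
n = 0.09489 / 0.04749 = 2.00 ≈ 2 → BaBr2·2H2O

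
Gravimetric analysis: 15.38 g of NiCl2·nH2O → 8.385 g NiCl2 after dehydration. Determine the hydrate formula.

Mass of water lost = 15.38 − 8.385 = 6.995 g → 6.995 / 18.02 = 0.3882 mol H2O
Molar mass of NiCl2 = 129.59 g/mol → mol NiCl2 = 8.385 / 129.59 = 0.0647
n = 0.3882 / 0.0647 = 6.00 ≈ 6 → NiCl2·6H2O

NiCl2·6H2O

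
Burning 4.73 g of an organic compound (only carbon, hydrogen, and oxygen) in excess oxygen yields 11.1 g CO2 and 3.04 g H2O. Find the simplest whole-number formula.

mol C = 11.1 / 44.01 = 0.2522; mass C = 0.2522 × 12.01 = 3.029 g
mol H = 2 × (3.04 / 18.02) = 0.3374; mass H = 0.3374 × 1.008 = 0.3401 g
mass O = 4.73 − (3.369) = 1.361 g → mol O = 0.08505
Divide by the smallest (0.08505 mol O): C 2.966, H 3.967, O 1.000
Ratio ≈ 3:4:1, so the empirical formula is C3H4O

C3H4O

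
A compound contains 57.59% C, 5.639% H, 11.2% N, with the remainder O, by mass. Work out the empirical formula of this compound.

C6H7NO2

Assume 100 g: 57.59 g C, 5.639 g H, 11.2 g N, 25.571 g O.
n(C) = 57.59/12.01 = 4.795, n(H) = 5.639/1.008 = 5.594, n(N) = 11.2/14.01 = 0.7994, n(O) = 25.571/16.00 = 1.598
Ratios (÷ 0.7994): C 5.998, H 6.998, N 1.000, O 1.999
≈ 6:7:1:2 → C6H7NO2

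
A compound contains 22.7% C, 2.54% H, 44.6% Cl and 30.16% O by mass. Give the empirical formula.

Assume 100 g: 22.7 g C, 2.54 g H, 44.6 g Cl, 30.16 g O.
C: 22.7 g ÷ 12.01 g/mol = 1.89 mol
H: 2.54 g ÷ 1.008 g/mol = 2.52 mol
Cl: 44.6 g ÷ 35.45 g/mol = 1.258 mol
O: 30.16 g ÷ 16.00 g/mol = 1.885 mol
Smallest is Cl at 1.258 mol; normalising gives C 1.502, H 2.003, Cl 1.000, O 1.498
Multiply by 2: C 3.00, H 4.01, Cl 2.00, O 3.00 → C3H4Cl2O3

C3H4Cl2O3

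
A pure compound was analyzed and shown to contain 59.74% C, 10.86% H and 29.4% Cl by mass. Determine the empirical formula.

C6H13Cl

Assume 100 g: 59.74 g C, 10.86 g H, 29.4 g Cl.
n(C) = 59.74/12.01 = 4.974, n(H) = 10.86/1.008 = 10.77, n(Cl) = 29.4/35.45 = 0.8293
Smallest is Cl at 0.8293 mol; normalising gives C 5.998, H 12.991, Cl 1.000
→ C6H13Cl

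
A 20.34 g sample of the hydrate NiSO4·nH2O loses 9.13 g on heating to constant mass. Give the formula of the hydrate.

Mass of anhydrous NiSO4 = 20.34 − 9.13 = 11.21 g
mol H2O = 9.13 / 18.02 = 0.5067
Molar mass of NiSO4 = 154.76 g/mol → mol NiSO4 = 11.21 / 154.76 = 0.07243
n = 0.5067 / 0.07243 = 6.99 ≈ 7 → NiSO4·7H2O

NiSO4·7H2O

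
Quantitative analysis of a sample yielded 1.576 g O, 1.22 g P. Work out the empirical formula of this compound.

O5P2

O: 1.576 g ÷ 16.00 g/mol = 0.0985 mol
P: 1.22 g ÷ 30.97 g/mol = 0.03939 mol
Smallest is P at 0.03939 mol; normalising gives O 2.500, P 1.000
×2: O 5.00, P 2.00 → O5P2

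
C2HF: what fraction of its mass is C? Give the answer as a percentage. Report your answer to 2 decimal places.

Molar mass = 2(12.01) + 1(1.008) + 1(19.00) = 44.028 g/mol
Mass of C per mole = 2 × 12.01 = 24.020 g
% C = 24.020 / 44.028 × 100 = 54.56%

54.56%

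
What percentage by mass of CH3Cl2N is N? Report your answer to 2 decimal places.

14.02%

Molar mass = 1(12.01) + 3(1.008) + 2(35.45) + 1(14.01) = 99.944 g/mol
Mass of N per mole = 1 × 14.01 = 14.010 g
% N = 14.010 / 99.944 × 100 = 14.02%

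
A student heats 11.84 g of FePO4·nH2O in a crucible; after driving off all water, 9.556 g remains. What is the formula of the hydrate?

FePO4·2H2O

Mass of water lost = 11.84 − 9.556 = 2.284 g → 2.284 / 18.02 = 0.1267 mol H2O
Molar mass of FePO4 = 150.82 g/mol → mol FePO4 = 9.556 / 150.82 = 0.06336
n = 0.1267 / 0.06336 = 2.00 ≈ 2 → FePO4·2H2O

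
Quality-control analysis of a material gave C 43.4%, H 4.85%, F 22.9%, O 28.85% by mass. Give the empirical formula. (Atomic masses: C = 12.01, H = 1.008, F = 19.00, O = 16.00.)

Assume 100 g: 43.4 g C, 4.85 g H, 22.9 g F, 28.85 g O.
C: 43.4 g ÷ 12.01 g/mol = 3.614 mol
H: 4.85 g ÷ 1.008 g/mol = 4.812 mol
F: 22.9 g ÷ 19.00 g/mol = 1.205 mol
O: 28.85 g ÷ 16.00 g/mol = 1.803 mol
Ratios (÷ 1.205): C 2.998, H 3.992, F 1.000, O 1.496
×2: C 6.00, H 7.98, F 2.00, O 2.99 → C6H8F2O3

C6H8F2O3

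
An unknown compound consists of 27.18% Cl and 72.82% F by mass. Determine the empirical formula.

Assume 100 g: 27.18 g Cl, 72.82 g F.
Cl: 27.18 g ÷ 35.45 g/mol = 0.7667 mol
F: 72.82 g ÷ 19.00 g/mol = 3.833 mol
Divide by the smallest (0.7667 mol Cl): Cl 1.000, F 4.999
Ratio ≈ 1:5, so the empirical formula is ClF5

ClF5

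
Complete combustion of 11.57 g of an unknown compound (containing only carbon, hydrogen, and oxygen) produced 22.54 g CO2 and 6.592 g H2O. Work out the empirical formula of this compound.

mol C = 22.54 / 44.01 = 0.5122; mass C = 0.5122 × 12.01 = 6.151 g
mol H = 2 × (6.592 / 18.02) = 0.7316; mass H = 0.7316 × 1.008 = 0.7375 g
mass O = 11.57 − (6.888) = 4.682 g → mol O = 0.2926
Smallest is O at 0.2926 mol; normalising gives C 1.750, H 2.500, O 1.000
Multiply by 4: C 7.00, H 10.00, O 4.00 → C7H10O4

C7H10O4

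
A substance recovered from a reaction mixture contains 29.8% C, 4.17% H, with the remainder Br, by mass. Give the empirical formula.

C3H5Br

Assume 100 g: 29.8 g C, 4.17 g H, 66.03 g Br.
n(C) = 29.8/12.01 = 2.481, n(H) = 4.17/1.008 = 4.137, n(Br) = 66.03/79.90 = 0.8264
Divide by the smallest (0.8264 mol Br): C 3.002, H 5.006, Br 1.000
≈ 3:5:1 → C3H5Br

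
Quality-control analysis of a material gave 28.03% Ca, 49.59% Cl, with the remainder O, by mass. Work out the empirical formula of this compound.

Assume 100 g: 28.03 g Ca, 49.59 g Cl, 22.38 g O.
Moles — Ca: 28.03 / 40.08 = 0.6994 mol; Cl: 49.59 / 35.45 = 1.399 mol; O: 22.38 / 16.00 = 1.399 mol
Ratios (÷ 0.6994): Ca 1.000, Cl 2.000, O 2.000
→ CaCl2O2

CaCl2O2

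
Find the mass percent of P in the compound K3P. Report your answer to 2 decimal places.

Molar mass = 3(39.10) + 1(30.97) = 148.270 g/mol
Mass of P per mole = 1 × 30.97 = 30.970 g
% P = 30.970 / 148.270 × 100 = 20.89%

20.89%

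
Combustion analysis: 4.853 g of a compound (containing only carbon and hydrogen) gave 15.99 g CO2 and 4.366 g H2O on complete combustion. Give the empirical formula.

mol C = 15.99 / 44.01 = 0.3633; mass C = 0.3633 × 12.01 = 4.364 g
mol H = 2 × (4.366 / 18.02) = 0.4846; mass H = 0.4846 × 1.008 = 0.4884 g
Ratios (÷ 0.3633): C 1.000, H 1.334
Scaling by 3: C 3.00, H 4.00 → C3H4

C3H4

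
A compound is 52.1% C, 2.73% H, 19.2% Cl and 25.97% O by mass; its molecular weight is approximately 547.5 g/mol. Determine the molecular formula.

C24H15Cl3O9

Assume 100 g: 52.1 g C, 2.73 g H, 19.2 g Cl, 25.97 g O.
Moles — C: 52.1 / 12.01 = 4.338 mol; H: 2.73 / 1.008 = 2.708 mol; Cl: 19.2 / 35.45 = 0.5416 mol; O: 25.97 / 16.00 = 1.623 mol
Smallest is Cl at 0.5416 mol; normalising gives C 8.010, H 5.001, Cl 1.000, O 2.997
≈ 8:5:1:3 → C8H5ClO3
Empirical-formula mass = 184.57 g/mol
n = 547.5 / 184.57 = 2.97 ≈ 3
Molecular formula = (C8H5ClO3)×3 = C24H15Cl3O9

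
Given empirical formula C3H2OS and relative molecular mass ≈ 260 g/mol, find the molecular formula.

Empirical-formula mass = 86.12 g/mol
n = 260 / 86.12 = 3.02 ≈ 3
Molecular formula = (C3H2OS)3 = C9H6O3S3

C9H6O3S3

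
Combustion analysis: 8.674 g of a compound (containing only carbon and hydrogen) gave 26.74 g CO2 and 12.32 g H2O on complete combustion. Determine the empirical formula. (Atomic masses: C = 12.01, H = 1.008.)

mol C = 26.74 / 44.01 = 0.6076; mass C = 0.6076 × 12.01 = 7.297 g
mol H = 2 × (12.32 / 18.02) = 1.367; mass H = 1.367 × 1.008 = 1.378 g
Ratios (÷ 0.6076): C 1.000, H 2.250
×4: C 4.00, H 9.00 → C4H9

C4H9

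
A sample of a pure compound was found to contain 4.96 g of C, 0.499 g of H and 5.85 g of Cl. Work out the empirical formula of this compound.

C5H6Cl2

C: 4.96 g ÷ 12.01 g/mol = 0.413 mol
H: 0.499 g ÷ 1.008 g/mol = 0.495 mol
Cl: 5.85 g ÷ 35.45 g/mol = 0.165 mol
Ratios (÷ 0.165): C 2.503, H 3.000, Cl 1.000
Scaling by 2: C 5.01, H 6.00, Cl 2.00 → C5H6Cl2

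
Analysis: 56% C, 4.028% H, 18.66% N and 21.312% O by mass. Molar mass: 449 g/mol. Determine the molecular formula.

C21H18N6O6

Assume 100 g: 56 g C, 4.028 g H, 18.66 g N, 21.312 g O.
C: 56 g ÷ 12.01 g/mol = 4.663 mol
H: 4.028 g ÷ 1.008 g/mol = 3.996 mol
N: 18.66 g ÷ 14.01 g/mol = 1.332 mol
O: 21.312 g ÷ 16.00 g/mol = 1.332 mol
Ratios (÷ 1.332): C 3.501, H 3.000, N 1.000, O 1.000
×2: C 7.00, H 6.00, N 2.00, O 2.00 → C7H6N2O2
Empirical-formula mass = 150.14 g/mol
n = 449 / 150.14 = 2.99 ≈ 3
Molecular formula = (C7H6N2O2)×3 = C21H18N6O6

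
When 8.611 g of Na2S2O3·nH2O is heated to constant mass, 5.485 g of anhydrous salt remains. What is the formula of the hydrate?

Na2S2O3·5H2O

Mass of water lost = 8.611 − 5.485 = 3.126 g → 3.126 / 18.02 = 0.1735 mol H2O
Molar mass of Na2S2O3 = 158.12 g/mol → mol Na2S2O3 = 5.485 / 158.12 = 0.03469
n = 0.1735 / 0.03469 = 5.00 ≈ 5 → Na2S2O3·5H2O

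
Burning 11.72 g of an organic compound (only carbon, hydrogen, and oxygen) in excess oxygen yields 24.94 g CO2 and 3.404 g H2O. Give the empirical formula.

mol C = 24.94 / 44.01 = 0.5667; mass C = 0.5667 × 12.01 = 6.806 g
mol H = 2 × (3.404 / 18.02) = 0.3778; mass H = 0.3778 × 1.008 = 0.3808 g
mass O = 11.72 − (7.187) = 4.533 g → mol O = 0.2833
Ratios (÷ 0.2833): C 2.000, H 1.333, O 1.000
Scaling by 3: C 6.00, H 4.00, O 3.00 → C6H4O3

C6H4O3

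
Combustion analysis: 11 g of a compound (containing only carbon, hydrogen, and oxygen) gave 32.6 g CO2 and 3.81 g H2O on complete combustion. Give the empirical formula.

C7H4O

mol C = 32.6 / 44.01 = 0.7407; mass C = 0.7407 × 12.01 = 8.896 g
mol H = 2 × (3.81 / 18.02) = 0.4229; mass H = 0.4229 × 1.008 = 0.4262 g
mass O = 11 − (9.323) = 1.677 g → mol O = 0.1048
Ratios (÷ 0.1048): C 7.065, H 4.033, O 1.000
→ C7H4O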